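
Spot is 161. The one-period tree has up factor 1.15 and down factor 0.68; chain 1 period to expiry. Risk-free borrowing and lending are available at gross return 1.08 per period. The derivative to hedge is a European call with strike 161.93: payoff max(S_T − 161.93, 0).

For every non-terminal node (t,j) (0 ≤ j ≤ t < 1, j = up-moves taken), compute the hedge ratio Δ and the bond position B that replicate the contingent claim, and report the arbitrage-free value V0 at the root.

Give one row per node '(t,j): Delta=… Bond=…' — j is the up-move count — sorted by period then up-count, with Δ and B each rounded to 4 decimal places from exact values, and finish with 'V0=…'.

(0,0): Delta=0.3069 Bond=-31.1064
V0=18.2979

Under the risk-neutral measure, an up-move has probability p* = (R−d)/(u−d) = 0.8511 and values discount at R = 1.08.
Terminal values V(1,·): V(1,0)=0.0000, V(1,1)=23.2200
(0,0): S=161.0000. Δ = (V_up−V_dn)/(S_up−S_dn) = (23.2200−0.0000)/(185.1500−109.4800) = 0.3069. V = [p*·23.2200 + (1−p*)·0.0000]/1.08 = 18.2979. B = V − Δ·S = -31.1064.
Each (Δ,B) replicates both successor values, so the strategy is self-financing and V0 is arbitrage-free.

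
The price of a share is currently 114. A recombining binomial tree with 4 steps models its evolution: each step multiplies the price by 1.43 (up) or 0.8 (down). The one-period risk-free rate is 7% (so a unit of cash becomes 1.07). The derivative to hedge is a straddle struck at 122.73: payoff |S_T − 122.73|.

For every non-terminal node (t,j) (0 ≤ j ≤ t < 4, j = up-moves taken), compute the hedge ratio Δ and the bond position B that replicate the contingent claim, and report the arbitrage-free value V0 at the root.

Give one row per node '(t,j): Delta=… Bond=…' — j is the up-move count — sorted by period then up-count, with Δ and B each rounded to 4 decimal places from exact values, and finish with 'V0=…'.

No-arbitrage ⇒ martingale measure with p* = (R−d)/(u−d) = 0.4286.
At expiry t=4: V(4,0)=76.0356, V(4,1)=39.2638, V(4,2)=26.4659, V(4,3)=143.9577, V(4,4)=353.9742
Node (3,0) S=58.3680: V=(p*·39.2638+(1−p*)·76.0356)/1.07=56.3329; Δ=(39.2638−76.0356)/(83.4662−46.6944)=-1.0000; B=V−Δ·S=114.7009
Node (3,1) S=104.3328: V=(p*·26.4659+(1−p*)·39.2638)/1.07=31.5691; Δ=(26.4659−39.2638)/(149.1959−83.4662)=-0.1947; B=V−Δ·S=51.8832
Node (3,2) S=186.4949: V=(p*·143.9577+(1−p*)·26.4659)/1.07=71.7939; Δ=(143.9577−26.4659)/(266.6877−149.1959)=1.0000; B=V−Δ·S=-114.7009
Node (3,3) S=333.3596: V=(p*·353.9742+(1−p*)·143.9577)/1.07=218.6587; Δ=(353.9742−143.9577)/(476.7042−266.6877)=1.0000; B=V−Δ·S=-114.7009
Node (2,0) S=72.9600: V=(p*·31.5691+(1−p*)·56.3329)/1.07=42.7289; Δ=(31.5691−56.3329)/(104.3328−58.3680)=-0.5388; B=V−Δ·S=82.0365
Node (2,1) S=130.4160: V=(p*·71.7939+(1−p*)·31.5691)/1.07=45.6153; Δ=(71.7939−31.5691)/(186.4949−104.3328)=0.4896; B=V−Δ·S=-18.2337
Node (2,2) S=233.1186: V=(p*·218.6587+(1−p*)·71.7939)/1.07=125.9215; Δ=(218.6587−71.7939)/(333.3596−186.4949)=1.0000; B=V−Δ·S=-107.1971
Node (1,0) S=91.2000: V=(p*·45.6153+(1−p*)·42.7289)/1.07=41.0896; Δ=(45.6153−42.7289)/(130.4160−72.9600)=0.0502; B=V−Δ·S=36.5080
Node (1,1) S=163.0200: V=(p*·125.9215+(1−p*)·45.6153)/1.07=74.7965; Δ=(125.9215−45.6153)/(233.1186−130.4160)=0.7819; B=V−Δ·S=-52.6737
Node (0,0) S=114.0000: V=(p*·74.7965+(1−p*)·41.0896)/1.07=51.9022; Δ=(74.7965−41.0896)/(163.0200−91.2000)=0.4693; B=V−Δ·S=-1.6007
Check: Δ(0,0)·S0 + B(0,0) = 51.9022 = V0.

(0,0): Delta=0.4693 Bond=-1.6007
(1,0): Delta=0.0502 Bond=36.5080
(1,1): Delta=0.7819 Bond=-52.6737
(2,0): Delta=-0.5388 Bond=82.0365
(2,1): Delta=0.4896 Bond=-18.2337
(2,2): Delta=1.0000 Bond=-107.1971
(3,0): Delta=-1.0000 Bond=114.7009
(3,1): Delta=-0.1947 Bond=51.8832
(3,2): Delta=1.0000 Bond=-114.7009
(3,3): Delta=1.0000 Bond=-114.7009
V0=51.9022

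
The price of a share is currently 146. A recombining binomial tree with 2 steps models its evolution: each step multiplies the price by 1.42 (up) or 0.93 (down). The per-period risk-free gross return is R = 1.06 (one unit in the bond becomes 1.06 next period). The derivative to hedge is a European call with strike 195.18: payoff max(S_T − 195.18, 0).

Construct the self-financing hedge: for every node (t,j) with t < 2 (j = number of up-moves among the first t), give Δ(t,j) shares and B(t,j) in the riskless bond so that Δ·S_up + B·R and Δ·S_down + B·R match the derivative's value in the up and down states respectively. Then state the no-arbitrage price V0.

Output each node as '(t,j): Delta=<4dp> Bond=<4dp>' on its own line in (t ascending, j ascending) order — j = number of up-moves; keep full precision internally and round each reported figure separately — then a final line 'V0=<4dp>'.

The replicating-portfolio and risk-neutral prices coincide; use p* = (1.06−0.93)/(1.42−0.93) = 0.2653 for the latter.
Terminal payoffs: V(2,0)=0.0000, V(2,1)=0.0000, V(2,2)=99.2144
(1,0): S=135.7800. Δ = (V_up−V_dn)/(S_up−S_dn) = (0.0000−0.0000)/(192.8076−126.2754) = 0.0000. V = [p*·0.0000 + (1−p*)·0.0000]/1.06 = 0.0000. B = V − Δ·S = 0.0000.
(1,1): S=207.3200. Δ = (V_up−V_dn)/(S_up−S_dn) = (99.2144−0.0000)/(294.3944−192.8076) = 0.9766. V = [p*·99.2144 + (1−p*)·0.0000]/1.06 = 24.8323. B = V − Δ·S = -177.6461.
(0,0): S=146.0000. Δ = (V_up−V_dn)/(S_up−S_dn) = (24.8323−0.0000)/(207.3200−135.7800) = 0.3471. V = [p*·24.8323 + (1−p*)·0.0000]/1.06 = 6.2152. B = V − Δ·S = -44.4628.
Self-financing check: at every node Δ·S+B equals the discounted successor values.

(0,0): Delta=0.3471 Bond=-44.4628
(1,0): Delta=0.0000 Bond=0.0000
(1,1): Delta=0.9766 Bond=-177.6461
V0=6.2152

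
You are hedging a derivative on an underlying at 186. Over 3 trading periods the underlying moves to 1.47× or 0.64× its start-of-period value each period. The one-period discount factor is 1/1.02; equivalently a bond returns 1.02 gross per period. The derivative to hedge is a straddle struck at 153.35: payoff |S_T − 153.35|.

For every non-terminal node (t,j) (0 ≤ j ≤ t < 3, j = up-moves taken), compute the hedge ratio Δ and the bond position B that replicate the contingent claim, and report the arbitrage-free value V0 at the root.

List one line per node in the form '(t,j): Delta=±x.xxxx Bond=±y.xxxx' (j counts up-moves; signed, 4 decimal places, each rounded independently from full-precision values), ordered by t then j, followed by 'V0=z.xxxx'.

Risk-neutral probability p* = (R−d)/(u−d) = (1.02−0.64)/(1.47−0.64) = 0.4578.
Terminal payoffs: V(3,0)=104.5912, V(3,1)=41.3572, V(3,2)=103.8835, V(3,3)=437.4833
Node (2,0) S=76.1856: V=(p*·41.3572+(1−p*)·104.5912)/1.02=74.1575; Δ=(41.3572−104.5912)/(111.9928−48.7588)=-1.0000; B=V−Δ·S=150.3431
Node (2,1) S=174.9888: V=(p*·103.8835+(1−p*)·41.3572)/1.02=68.6115; Δ=(103.8835−41.3572)/(257.2335−111.9928)=0.4305; B=V−Δ·S=-6.7215
Node (2,2) S=401.9274: V=(p*·437.4833+(1−p*)·103.8835)/1.02=251.5843; Δ=(437.4833−103.8835)/(590.8333−257.2335)=1.0000; B=V−Δ·S=-150.3431
Node (1,0) S=119.0400: V=(p*·68.6115+(1−p*)·74.1575)/1.02=70.2141; Δ=(68.6115−74.1575)/(174.9888−76.1856)=-0.0561; B=V−Δ·S=76.8961
Node (1,1) S=273.4200: V=(p*·251.5843+(1−p*)·68.6115)/1.02=149.3943; Δ=(251.5843−68.6115)/(401.9274−174.9888)=0.8063; B=V−Δ·S=-71.0549
Node (0,0) S=186.0000: V=(p*·149.3943+(1−p*)·70.2141)/1.02=104.3777; Δ=(149.3943−70.2141)/(273.4200−119.0400)=0.5129; B=V−Δ·S=8.9799
Check: Δ(0,0)·S0 + B(0,0) = 104.3777 = V0.

(0,0): Delta=0.5129 Bond=8.9799
(1,0): Delta=-0.0561 Bond=76.8961
(1,1): Delta=0.8063 Bond=-71.0549
(2,0): Delta=-1.0000 Bond=150.3431
(2,1): Delta=0.4305 Bond=-6.7215
(2,2): Delta=1.0000 Bond=-150.3431
V0=104.3777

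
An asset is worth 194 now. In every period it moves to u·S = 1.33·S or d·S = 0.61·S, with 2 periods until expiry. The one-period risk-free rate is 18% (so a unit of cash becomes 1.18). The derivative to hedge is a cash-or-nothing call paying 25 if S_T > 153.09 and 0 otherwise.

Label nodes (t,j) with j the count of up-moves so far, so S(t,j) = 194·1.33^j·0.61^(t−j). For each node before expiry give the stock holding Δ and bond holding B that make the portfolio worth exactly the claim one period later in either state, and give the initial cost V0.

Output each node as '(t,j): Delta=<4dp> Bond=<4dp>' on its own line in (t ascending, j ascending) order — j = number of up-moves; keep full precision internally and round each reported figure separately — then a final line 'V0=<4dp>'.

(0,0): Delta=0.0316 Bond=11.0450
(1,0): Delta=0.2934 Bond=-17.9496
(1,1): Delta=0.0000 Bond=21.1864
V0=17.1753

Since d<R<u, set p* = (R−d)/(u−d) = 0.7917; price each node as the discounted p*-expectation of its children.
Terminal values V(2,·): V(2,0)=0.0000, V(2,1)=25.0000, V(2,2)=25.0000
(1,0): S=118.3400. Δ = (V_up−V_dn)/(S_up−S_dn) = (25.0000−0.0000)/(157.3922−72.1874) = 0.2934. V = [p*·25.0000 + (1−p*)·0.0000]/1.18 = 16.7726. B = V − Δ·S = -17.9496.
(1,1): S=258.0200. Δ = (V_up−V_dn)/(S_up−S_dn) = (25.0000−25.0000)/(343.1666−157.3922) = 0.0000. V = [p*·25.0000 + (1−p*)·25.0000]/1.18 = 21.1864. B = V − Δ·S = 21.1864.
(0,0): S=194.0000. Δ = (V_up−V_dn)/(S_up−S_dn) = (21.1864−16.7726)/(258.0200−118.3400) = 0.0316. V = [p*·21.1864 + (1−p*)·16.7726]/1.18 = 17.1753. B = V − Δ·S = 11.0450.
Self-financing check: at every node Δ·S+B equals the discounted successor values.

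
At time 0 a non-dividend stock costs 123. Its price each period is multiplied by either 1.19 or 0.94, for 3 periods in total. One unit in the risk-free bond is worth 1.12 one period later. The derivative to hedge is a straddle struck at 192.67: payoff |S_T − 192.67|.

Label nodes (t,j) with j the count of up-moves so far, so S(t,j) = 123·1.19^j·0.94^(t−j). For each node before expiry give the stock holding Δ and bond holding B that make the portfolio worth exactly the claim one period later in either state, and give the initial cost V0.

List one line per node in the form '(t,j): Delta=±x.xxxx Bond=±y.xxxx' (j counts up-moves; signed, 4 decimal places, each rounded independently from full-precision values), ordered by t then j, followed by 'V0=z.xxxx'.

The replicating-portfolio and risk-neutral prices coincide; use p* = (1.12−0.94)/(1.19−0.94) = 0.7200 for the latter.
Payoff layer (t=3): V(3,0)=90.5082, V(3,1)=63.3375, V(3,2)=28.9405, V(3,3)=14.6046
  t=2,j=0: stock 108.6828 → up 129.3325 (V=63.3375), down 102.1618 (V=90.5082). Price 63.3440; hedge Δ=-1.0000, bond B=172.0268.
  t=2,j=1: stock 137.5878 → up 163.7295 (V=28.9405), down 129.3325 (V=63.3375). Price 34.4390; hedge Δ=-1.0000, bond B=172.0268.
  t=2,j=2: stock 174.1803 → up 207.2746 (V=14.6046), down 163.7295 (V=28.9405). Price 16.6238; hedge Δ=-0.3292, bond B=73.9676.
  t=1,j=0: stock 115.6200 → up 137.5878 (V=34.4390), down 108.6828 (V=63.3440). Price 37.9753; hedge Δ=-1.0000, bond B=153.5953.
  t=1,j=1: stock 146.3700 → up 174.1803 (V=16.6238), down 137.5878 (V=34.4390). Price 19.2965; hedge Δ=-0.4869, bond B=90.5573.
  t=0,j=0: stock 123.0000 → up 146.3700 (V=19.2965), down 115.6200 (V=37.9753). Price 21.8987; hedge Δ=-0.6074, bond B=96.6142.
Check: Δ(0,0)·S0 + B(0,0) = 21.8987 = V0.

(0,0): Delta=-0.6074 Bond=96.6142
(1,0): Delta=-1.0000 Bond=153.5953
(1,1): Delta=-0.4869 Bond=90.5573
(2,0): Delta=-1.0000 Bond=172.0268
(2,1): Delta=-1.0000 Bond=172.0268
(2,2): Delta=-0.3292 Bond=73.9676
V0=21.8987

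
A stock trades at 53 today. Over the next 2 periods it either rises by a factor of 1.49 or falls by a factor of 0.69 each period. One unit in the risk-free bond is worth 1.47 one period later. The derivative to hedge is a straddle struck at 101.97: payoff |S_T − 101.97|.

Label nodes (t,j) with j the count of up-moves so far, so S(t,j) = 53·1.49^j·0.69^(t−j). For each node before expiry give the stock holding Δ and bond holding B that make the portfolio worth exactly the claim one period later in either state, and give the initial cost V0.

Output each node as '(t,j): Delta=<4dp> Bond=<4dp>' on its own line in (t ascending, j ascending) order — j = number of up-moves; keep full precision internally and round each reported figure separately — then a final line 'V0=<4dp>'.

(0,0): Delta=-0.5090 Bond=34.9727
(1,0): Delta=-1.0000 Bond=69.3673
(1,1): Delta=-0.5031 Bond=50.9494
V0=7.9981

The replicating-portfolio and risk-neutral prices coincide; use p* = (1.47−0.69)/(1.49−0.69) = 0.9750 for the latter.
Terminal values V(2,·): V(2,0)=76.7367, V(2,1)=47.4807, V(2,2)=15.6953
(1,0): S=36.5700. Δ = (V_up−V_dn)/(S_up−S_dn) = (47.4807−76.7367)/(54.4893−25.2333) = -1.0000. V = [p*·47.4807 + (1−p*)·76.7367]/1.47 = 32.7973. B = V − Δ·S = 69.3673.
(1,1): S=78.9700. Δ = (V_up−V_dn)/(S_up−S_dn) = (15.6953−47.4807)/(117.6653−54.4893) = -0.5031. V = [p*·15.6953 + (1−p*)·47.4807]/1.47 = 11.2176. B = V − Δ·S = 50.9494.
(0,0): S=53.0000. Δ = (V_up−V_dn)/(S_up−S_dn) = (11.2176−32.7973)/(78.9700−36.5700) = -0.5090. V = [p*·11.2176 + (1−p*)·32.7973]/1.47 = 7.9981. B = V − Δ·S = 34.9727.
Self-financing check: at every node Δ·S+B equals the discounted successor values.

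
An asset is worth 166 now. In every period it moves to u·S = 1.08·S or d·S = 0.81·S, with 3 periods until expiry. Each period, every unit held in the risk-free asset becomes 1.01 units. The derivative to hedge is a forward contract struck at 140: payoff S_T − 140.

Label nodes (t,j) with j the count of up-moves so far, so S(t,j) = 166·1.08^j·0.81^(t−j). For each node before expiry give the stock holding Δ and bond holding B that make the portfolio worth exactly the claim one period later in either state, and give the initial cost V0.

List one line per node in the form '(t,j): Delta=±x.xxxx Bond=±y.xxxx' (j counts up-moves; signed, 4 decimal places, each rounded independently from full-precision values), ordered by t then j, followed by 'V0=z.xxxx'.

(0,0): Delta=1.0000 Bond=-135.8826
(1,0): Delta=1.0000 Bond=-137.2414
(1,1): Delta=1.0000 Bond=-137.2414
(2,0): Delta=1.0000 Bond=-138.6139
(2,1): Delta=1.0000 Bond=-138.6139
(2,2): Delta=1.0000 Bond=-138.6139
V0=30.1174

The replicating-portfolio and risk-neutral prices coincide; use p* = (1.01−0.81)/(1.08−0.81) = 0.7407 for the latter.
At expiry t=3: V(3,0)=-51.7808, V(3,1)=-22.3744, V(3,2)=16.8341, V(3,3)=69.1122
(2,0): S=108.9126. Δ = (V_up−V_dn)/(S_up−S_dn) = (-22.3744−-51.7808)/(117.6256−88.2192) = 1.0000. V = [p*·-22.3744 + (1−p*)·-51.7808]/1.01 = -29.7013. B = V − Δ·S = -138.6139.
(2,1): S=145.2168. Δ = (V_up−V_dn)/(S_up−S_dn) = (16.8341−-22.3744)/(156.8341−117.6256) = 1.0000. V = [p*·16.8341 + (1−p*)·-22.3744]/1.01 = 6.6029. B = V − Δ·S = -138.6139.
(2,2): S=193.6224. Δ = (V_up−V_dn)/(S_up−S_dn) = (69.1122−16.8341)/(209.1122−156.8341) = 1.0000. V = [p*·69.1122 + (1−p*)·16.8341]/1.01 = 55.0085. B = V − Δ·S = -138.6139.
(1,0): S=134.4600. Δ = (V_up−V_dn)/(S_up−S_dn) = (6.6029−-29.7013)/(145.2168−108.9126) = 1.0000. V = [p*·6.6029 + (1−p*)·-29.7013]/1.01 = -2.7814. B = V − Δ·S = -137.2414.
(1,1): S=179.2800. Δ = (V_up−V_dn)/(S_up−S_dn) = (55.0085−6.6029)/(193.6224−145.2168) = 1.0000. V = [p*·55.0085 + (1−p*)·6.6029]/1.01 = 42.0386. B = V − Δ·S = -137.2414.
(0,0): S=166.0000. Δ = (V_up−V_dn)/(S_up−S_dn) = (42.0386−-2.7814)/(179.2800−134.4600) = 1.0000. V = [p*·42.0386 + (1−p*)·-2.7814]/1.01 = 30.1174. B = V − Δ·S = -135.8826.
Each (Δ,B) replicates both successor values, so the strategy is self-financing and V0 is arbitrage-free.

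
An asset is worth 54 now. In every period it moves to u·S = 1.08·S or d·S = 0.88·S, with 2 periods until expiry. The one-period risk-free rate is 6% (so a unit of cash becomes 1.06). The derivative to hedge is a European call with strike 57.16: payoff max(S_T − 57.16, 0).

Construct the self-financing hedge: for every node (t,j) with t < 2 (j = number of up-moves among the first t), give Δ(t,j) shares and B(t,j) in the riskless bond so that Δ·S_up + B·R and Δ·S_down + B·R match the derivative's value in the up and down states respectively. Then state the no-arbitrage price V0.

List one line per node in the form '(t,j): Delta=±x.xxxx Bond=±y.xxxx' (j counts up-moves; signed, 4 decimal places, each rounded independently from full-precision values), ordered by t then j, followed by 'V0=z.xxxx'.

(0,0): Delta=0.4580 Bond=-20.5317
(1,0): Delta=0.0000 Bond=0.0000
(1,1): Delta=0.4995 Bond=-24.1817
V0=4.1997

Under the risk-neutral measure, an up-move has probability p* = (R−d)/(u−d) = 0.9000 and values discount at R = 1.06.
At expiry t=2: V(2,0)=0.0000, V(2,1)=0.0000, V(2,2)=5.8256
Node (1,0) S=47.5200: V=(p*·0.0000+(1−p*)·0.0000)/1.06=0.0000; Δ=(0.0000−0.0000)/(51.3216−41.8176)=0.0000; B=V−Δ·S=0.0000
Node (1,1) S=58.3200: V=(p*·5.8256+(1−p*)·0.0000)/1.06=4.9463; Δ=(5.8256−0.0000)/(62.9856−51.3216)=0.4995; B=V−Δ·S=-24.1817
Node (0,0) S=54.0000: V=(p*·4.9463+(1−p*)·0.0000)/1.06=4.1997; Δ=(4.9463−0.0000)/(58.3200−47.5200)=0.4580; B=V−Δ·S=-20.5317
Self-financing check: at every node Δ·S+B equals the discounted successor values.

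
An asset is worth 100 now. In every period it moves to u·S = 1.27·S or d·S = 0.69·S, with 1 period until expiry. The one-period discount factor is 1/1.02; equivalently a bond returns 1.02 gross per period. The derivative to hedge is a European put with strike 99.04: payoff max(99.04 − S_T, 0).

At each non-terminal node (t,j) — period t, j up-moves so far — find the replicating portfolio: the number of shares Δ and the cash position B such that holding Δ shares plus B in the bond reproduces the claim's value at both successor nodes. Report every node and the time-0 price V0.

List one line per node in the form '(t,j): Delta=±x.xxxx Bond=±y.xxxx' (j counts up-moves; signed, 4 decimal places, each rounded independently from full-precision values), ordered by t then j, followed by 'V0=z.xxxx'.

No-arbitrage ⇒ martingale measure with p* = (R−d)/(u−d) = 0.5690.
Terminal payoffs: V(1,0)=30.0400, V(1,1)=0.0000
  t=0,j=0: stock 100.0000 → up 127.0000 (V=0.0000), down 69.0000 (V=30.0400). Price 12.6944; hedge Δ=-0.5179, bond B=64.4875.
Each (Δ,B) replicates both successor values, so the strategy is self-financing and V0 is arbitrage-free.

(0,0): Delta=-0.5179 Bond=64.4875
V0=12.6944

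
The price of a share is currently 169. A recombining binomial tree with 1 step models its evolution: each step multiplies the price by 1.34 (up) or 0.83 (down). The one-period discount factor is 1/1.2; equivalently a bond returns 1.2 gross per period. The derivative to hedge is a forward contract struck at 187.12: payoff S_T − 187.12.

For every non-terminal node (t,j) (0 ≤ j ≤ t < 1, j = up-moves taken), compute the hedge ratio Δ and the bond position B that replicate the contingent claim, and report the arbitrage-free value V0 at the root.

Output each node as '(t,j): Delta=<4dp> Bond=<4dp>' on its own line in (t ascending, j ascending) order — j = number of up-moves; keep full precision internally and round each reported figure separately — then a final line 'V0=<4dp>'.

No-arbitrage ⇒ martingale measure with p* = (R−d)/(u−d) = 0.7255.
Terminal payoffs: V(1,0)=-46.8500, V(1,1)=39.3400
Node (0,0) S=169.0000: V=(p*·39.3400+(1−p*)·-46.8500)/1.2=13.0667; Δ=(39.3400−-46.8500)/(226.4600−140.2700)=1.0000; B=V−Δ·S=-155.9333
The time-0 hedge costs 13.0667, which is the no-arbitrage price.

(0,0): Delta=1.0000 Bond=-155.9333
V0=13.0667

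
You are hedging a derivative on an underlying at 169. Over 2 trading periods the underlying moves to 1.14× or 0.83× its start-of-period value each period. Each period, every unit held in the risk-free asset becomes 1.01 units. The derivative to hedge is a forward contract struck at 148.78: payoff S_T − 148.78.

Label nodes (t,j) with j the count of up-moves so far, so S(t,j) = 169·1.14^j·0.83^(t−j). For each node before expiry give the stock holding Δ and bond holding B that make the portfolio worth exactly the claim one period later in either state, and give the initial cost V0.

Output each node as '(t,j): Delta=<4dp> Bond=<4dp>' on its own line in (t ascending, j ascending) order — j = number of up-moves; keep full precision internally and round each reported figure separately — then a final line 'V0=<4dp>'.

(0,0): Delta=1.0000 Bond=-145.8484
(1,0): Delta=1.0000 Bond=-147.3069
(1,1): Delta=1.0000 Bond=-147.3069
V0=23.1516

The replicating-portfolio and risk-neutral prices coincide; use p* = (1.01−0.83)/(1.14−0.83) = 0.5806 for the latter.
Payoff layer (t=2): V(2,0)=-32.3559, V(2,1)=11.1278, V(2,2)=70.8524
(1,0): S=140.2700. Δ = (V_up−V_dn)/(S_up−S_dn) = (11.1278−-32.3559)/(159.9078−116.4241) = 1.0000. V = [p*·11.1278 + (1−p*)·-32.3559]/1.01 = -7.0369. B = V − Δ·S = -147.3069.
(1,1): S=192.6600. Δ = (V_up−V_dn)/(S_up−S_dn) = (70.8524−11.1278)/(219.6324−159.9078) = 1.0000. V = [p*·70.8524 + (1−p*)·11.1278]/1.01 = 45.3531. B = V − Δ·S = -147.3069.
(0,0): S=169.0000. Δ = (V_up−V_dn)/(S_up−S_dn) = (45.3531−-7.0369)/(192.6600−140.2700) = 1.0000. V = [p*·45.3531 + (1−p*)·-7.0369]/1.01 = 23.1516. B = V − Δ·S = -145.8484.
Each (Δ,B) replicates both successor values, so the strategy is self-financing and V0 is arbitrage-free.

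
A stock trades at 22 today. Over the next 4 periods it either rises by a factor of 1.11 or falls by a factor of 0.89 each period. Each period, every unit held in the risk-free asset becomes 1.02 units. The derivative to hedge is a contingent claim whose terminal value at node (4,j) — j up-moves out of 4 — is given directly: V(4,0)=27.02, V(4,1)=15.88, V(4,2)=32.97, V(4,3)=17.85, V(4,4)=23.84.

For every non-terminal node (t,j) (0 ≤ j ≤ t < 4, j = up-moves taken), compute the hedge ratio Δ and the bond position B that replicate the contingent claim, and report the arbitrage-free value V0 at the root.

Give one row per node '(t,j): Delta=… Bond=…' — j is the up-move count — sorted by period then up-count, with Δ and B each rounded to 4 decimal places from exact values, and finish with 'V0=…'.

Under the risk-neutral measure, an up-move has probability p* = (R−d)/(u−d) = 0.5909 and values discount at R = 1.02.
At expiry t=4: V(4,0)=27.0200, V(4,1)=15.8800, V(4,2)=32.9700, V(4,3)=17.8500, V(4,4)=23.8400
(3,0): S=15.5093. Δ = (V_up−V_dn)/(S_up−S_dn) = (15.8800−27.0200)/(17.2153−13.8033) = -3.2649. V = [p*·15.8800 + (1−p*)·27.0200]/1.02 = 20.0365. B = V − Δ·S = 70.6729.
(3,1): S=19.3431. Δ = (V_up−V_dn)/(S_up−S_dn) = (32.9700−15.8800)/(21.4708−17.2153) = 4.0160. V = [p*·32.9700 + (1−p*)·15.8800]/1.02 = 25.4693. B = V − Δ·S = -52.2126.
(3,2): S=24.1245. Δ = (V_up−V_dn)/(S_up−S_dn) = (17.8500−32.9700)/(26.7782−21.4708) = -2.8489. V = [p*·17.8500 + (1−p*)·32.9700]/1.02 = 23.5642. B = V − Δ·S = 92.2914.
(3,3): S=30.0879. Δ = (V_up−V_dn)/(S_up−S_dn) = (23.8400−17.8500)/(33.3975−26.7782) = 0.9049. V = [p*·23.8400 + (1−p*)·17.8500]/1.02 = 20.9701. B = V − Δ·S = -6.2571.
(2,0): S=17.4262. Δ = (V_up−V_dn)/(S_up−S_dn) = (25.4693−20.0365)/(19.3431−15.5093) = 1.4171. V = [p*·25.4693 + (1−p*)·20.0365]/1.02 = 22.7910. B = V − Δ·S = -1.9032.
(2,1): S=21.7338. Δ = (V_up−V_dn)/(S_up−S_dn) = (23.5642−25.4693)/(24.1245−19.3431) = -0.3984. V = [p*·23.5642 + (1−p*)·25.4693]/1.02 = 23.8662. B = V − Δ·S = 32.5257.
(2,2): S=27.1062. Δ = (V_up−V_dn)/(S_up−S_dn) = (20.9701−23.5642)/(30.0879−24.1245) = -0.4350. V = [p*·20.9701 + (1−p*)·23.5642]/1.02 = 21.5993. B = V − Δ·S = 33.3904.
(1,0): S=19.5800. Δ = (V_up−V_dn)/(S_up−S_dn) = (23.8662−22.7910)/(21.7338−17.4262) = 0.2496. V = [p*·23.8662 + (1−p*)·22.7910]/1.02 = 22.9670. B = V − Δ·S = 18.0795.
(1,1): S=24.4200. Δ = (V_up−V_dn)/(S_up−S_dn) = (21.5993−23.8662)/(27.1062−21.7338) = -0.4219. V = [p*·21.5993 + (1−p*)·23.8662]/1.02 = 22.0850. B = V − Δ·S = 32.3889.
(0,0): S=22.0000. Δ = (V_up−V_dn)/(S_up−S_dn) = (22.0850−22.9670)/(24.4200−19.5800) = -0.1822. V = [p*·22.0850 + (1−p*)·22.9670]/1.02 = 22.0057. B = V − Δ·S = 26.0148.
Root portfolio cost Δ·22+B reproduces V0=22.0057.

(0,0): Delta=-0.1822 Bond=26.0148
(1,0): Delta=0.2496 Bond=18.0795
(1,1): Delta=-0.4219 Bond=32.3889
(2,0): Delta=1.4171 Bond=-1.9032
(2,1): Delta=-0.3984 Bond=32.5257
(2,2): Delta=-0.4350 Bond=33.3904
(3,0): Delta=-3.2649 Bond=70.6729
(3,1): Delta=4.0160 Bond=-52.2126
(3,2): Delta=-2.8489 Bond=92.2914
(3,3): Delta=0.9049 Bond=-6.2571
V0=22.0057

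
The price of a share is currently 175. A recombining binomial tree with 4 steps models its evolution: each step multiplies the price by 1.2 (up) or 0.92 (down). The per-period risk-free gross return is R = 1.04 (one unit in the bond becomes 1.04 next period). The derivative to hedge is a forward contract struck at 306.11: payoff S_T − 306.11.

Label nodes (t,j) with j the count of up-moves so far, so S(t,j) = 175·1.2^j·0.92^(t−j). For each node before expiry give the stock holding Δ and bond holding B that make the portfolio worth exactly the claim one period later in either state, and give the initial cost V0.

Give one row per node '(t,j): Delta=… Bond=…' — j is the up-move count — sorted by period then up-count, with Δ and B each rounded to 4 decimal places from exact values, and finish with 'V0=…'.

(0,0): Delta=1.0000 Bond=-261.6641
(1,0): Delta=1.0000 Bond=-272.1307
(1,1): Delta=1.0000 Bond=-272.1307
(2,0): Delta=1.0000 Bond=-283.0159
(2,1): Delta=1.0000 Bond=-283.0159
(2,2): Delta=1.0000 Bond=-283.0159
(3,0): Delta=1.0000 Bond=-294.3365
(3,1): Delta=1.0000 Bond=-294.3365
(3,2): Delta=1.0000 Bond=-294.3365
(3,3): Delta=1.0000 Bond=-294.3365
V0=-86.6641

Risk-neutral probability p* = (R−d)/(u−d) = (1.04−0.92)/(1.2−0.92) = 0.4286.
Payoff layer (t=4): V(4,0)=-180.7412, V(4,1)=-142.5855, V(4,2)=-92.8172, V(4,3)=-27.9020, V(4,4)=56.7700
  t=3,j=0: stock 136.2704 → up 163.5245 (V=-142.5855), down 125.3688 (V=-180.7412). Price -158.0661; hedge Δ=1.0000, bond B=-294.3365.
  t=3,j=1: stock 177.7440 → up 213.2928 (V=-92.8172), down 163.5245 (V=-142.5855). Price -116.5925; hedge Δ=1.0000, bond B=-294.3365.
  t=3,j=2: stock 231.8400 → up 278.2080 (V=-27.9020), down 213.2928 (V=-92.8172). Price -62.4965; hedge Δ=1.0000, bond B=-294.3365.
  t=3,j=3: stock 302.4000 → up 362.8800 (V=56.7700), down 278.2080 (V=-27.9020). Price 8.0635; hedge Δ=1.0000, bond B=-294.3365.
  t=2,j=0: stock 148.1200 → up 177.7440 (V=-116.5925), down 136.2704 (V=-158.0661). Price -134.8959; hedge Δ=1.0000, bond B=-283.0159.
  t=2,j=1: stock 193.2000 → up 231.8400 (V=-62.4965), down 177.7440 (V=-116.5925). Price -89.8159; hedge Δ=1.0000, bond B=-283.0159.
  t=2,j=2: stock 252.0000 → up 302.4000 (V=8.0635), down 231.8400 (V=-62.4965). Price -31.0159; hedge Δ=1.0000, bond B=-283.0159.
  t=1,j=0: stock 161.0000 → up 193.2000 (V=-89.8159), down 148.1200 (V=-134.8959). Price -111.1307; hedge Δ=1.0000, bond B=-272.1307.
  t=1,j=1: stock 210.0000 → up 252.0000 (V=-31.0159), down 193.2000 (V=-89.8159). Price -62.1307; hedge Δ=1.0000, bond B=-272.1307.
  t=0,j=0: stock 175.0000 → up 210.0000 (V=-62.1307), down 161.0000 (V=-111.1307). Price -86.6641; hedge Δ=1.0000, bond B=-261.6641.
Check: Δ(0,0)·S0 + B(0,0) = -86.6641 = V0.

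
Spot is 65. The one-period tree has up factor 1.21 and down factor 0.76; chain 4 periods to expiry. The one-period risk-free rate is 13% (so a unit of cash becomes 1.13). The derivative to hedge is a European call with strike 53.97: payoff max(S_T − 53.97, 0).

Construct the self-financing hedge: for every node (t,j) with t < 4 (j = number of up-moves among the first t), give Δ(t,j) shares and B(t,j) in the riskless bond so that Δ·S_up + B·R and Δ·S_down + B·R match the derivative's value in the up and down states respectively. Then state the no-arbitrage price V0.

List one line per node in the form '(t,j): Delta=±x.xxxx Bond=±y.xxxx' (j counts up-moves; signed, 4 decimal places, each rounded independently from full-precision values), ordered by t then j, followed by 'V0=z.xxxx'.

(0,0): Delta=0.9624 Bond=-30.4149
(1,0): Delta=0.7854 Bond=-25.6285
(1,1): Delta=0.9864 Bond=-36.2587
(2,0): Delta=0.0430 Bond=-1.0855
(2,1): Delta=0.8863 Bond=-34.9871
(2,2): Delta=1.0000 Bond=-42.2664
(3,0): Delta=0.0000 Bond=0.0000
(3,1): Delta=0.0488 Bond=-1.4919
(3,2): Delta=1.0000 Bond=-47.7611
(3,3): Delta=1.0000 Bond=-47.7611
V0=32.1393

No-arbitrage ⇒ martingale measure with p* = (R−d)/(u−d) = 0.8222.
Payoff layer (t=4): V(4,0)=0.0000, V(4,1)=0.0000, V(4,2)=0.9982, V(4,3)=33.5451, V(4,4)=85.3633
Node (3,0) S=28.5334: V=(p*·0.0000+(1−p*)·0.0000)/1.13=0.0000; Δ=(0.0000−0.0000)/(34.5255−21.6854)=0.0000; B=V−Δ·S=0.0000
Node (3,1) S=45.4282: V=(p*·0.9982+(1−p*)·0.0000)/1.13=0.7263; Δ=(0.9982−0.0000)/(54.9682−34.5255)=0.0488; B=V−Δ·S=-1.4919
Node (3,2) S=72.3265: V=(p*·33.5451+(1−p*)·0.9982)/1.13=24.5655; Δ=(33.5451−0.9982)/(87.5151−54.9682)=1.0000; B=V−Δ·S=-47.7611
Node (3,3) S=115.1515: V=(p*·85.3633+(1−p*)·33.5451)/1.13=67.3904; Δ=(85.3633−33.5451)/(139.3333−87.5151)=1.0000; B=V−Δ·S=-47.7611
Node (2,0) S=37.5440: V=(p*·0.7263+(1−p*)·0.0000)/1.13=0.5285; Δ=(0.7263−0.0000)/(45.4282−28.5334)=0.0430; B=V−Δ·S=-1.0855
Node (2,1) S=59.7740: V=(p*·24.5655+(1−p*)·0.7263)/1.13=17.9889; Δ=(24.5655−0.7263)/(72.3265−45.4282)=0.8863; B=V−Δ·S=-34.9871
Node (2,2) S=95.1665: V=(p*·67.3904+(1−p*)·24.5655)/1.13=52.9001; Δ=(67.3904−24.5655)/(115.1515−72.3265)=1.0000; B=V−Δ·S=-42.2664
Node (1,0) S=49.4000: V=(p*·17.9889+(1−p*)·0.5285)/1.13=13.1724; Δ=(17.9889−0.5285)/(59.7740−37.5440)=0.7854; B=V−Δ·S=-25.6285
Node (1,1) S=78.6500: V=(p*·52.9001+(1−p*)·17.9889)/1.13=41.3218; Δ=(52.9001−17.9889)/(95.1665−59.7740)=0.9864; B=V−Δ·S=-36.2587
Node (0,0) S=65.0000: V=(p*·41.3218+(1−p*)·13.1724)/1.13=32.1393; Δ=(41.3218−13.1724)/(78.6500−49.4000)=0.9624; B=V−Δ·S=-30.4149
The time-0 hedge costs 32.1393, which is the no-arbitrage price.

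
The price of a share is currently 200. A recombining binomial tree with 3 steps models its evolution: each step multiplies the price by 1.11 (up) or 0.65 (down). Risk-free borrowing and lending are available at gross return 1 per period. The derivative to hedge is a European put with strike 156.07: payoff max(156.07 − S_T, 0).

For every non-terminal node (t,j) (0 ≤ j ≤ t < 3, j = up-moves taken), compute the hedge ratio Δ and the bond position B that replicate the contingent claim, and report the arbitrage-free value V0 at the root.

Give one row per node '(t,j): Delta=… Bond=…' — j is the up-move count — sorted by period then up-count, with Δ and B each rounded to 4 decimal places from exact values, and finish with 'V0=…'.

(0,0): Delta=-0.2705 Bond=63.6078
(1,0): Delta=-0.9478 Bond=151.6587
(1,1): Delta=-0.1458 Bond=35.9347
(2,0): Delta=-1.0000 Bond=156.0700
(2,1): Delta=-0.9382 Bond=150.2723
(2,2): Delta=0.0000 Bond=0.0000
V0=9.5117

No-arbitrage ⇒ martingale measure with p* = (R−d)/(u−d) = 0.7609.
At expiry t=3: V(3,0)=101.1450, V(3,1)=62.2750, V(3,2)=0.0000, V(3,3)=0.0000
(2,0): S=84.5000. Δ = (V_up−V_dn)/(S_up−S_dn) = (62.2750−101.1450)/(93.7950−54.9250) = -1.0000. V = [p*·62.2750 + (1−p*)·101.1450]/1 = 71.5700. B = V − Δ·S = 156.0700.
(2,1): S=144.3000. Δ = (V_up−V_dn)/(S_up−S_dn) = (0.0000−62.2750)/(160.1730−93.7950) = -0.9382. V = [p*·0.0000 + (1−p*)·62.2750]/1 = 14.8918. B = V − Δ·S = 150.2723.
(2,2): S=246.4200. Δ = (V_up−V_dn)/(S_up−S_dn) = (0.0000−0.0000)/(273.5262−160.1730) = 0.0000. V = [p*·0.0000 + (1−p*)·0.0000]/1 = 0.0000. B = V − Δ·S = 0.0000.
(1,0): S=130.0000. Δ = (V_up−V_dn)/(S_up−S_dn) = (14.8918−71.5700)/(144.3000−84.5000) = -0.9478. V = [p*·14.8918 + (1−p*)·71.5700]/1 = 28.4453. B = V − Δ·S = 151.6587.
(1,1): S=222.0000. Δ = (V_up−V_dn)/(S_up−S_dn) = (0.0000−14.8918)/(246.4200−144.3000) = -0.1458. V = [p*·0.0000 + (1−p*)·14.8918]/1 = 3.5611. B = V − Δ·S = 35.9347.
(0,0): S=200.0000. Δ = (V_up−V_dn)/(S_up−S_dn) = (3.5611−28.4453)/(222.0000−130.0000) = -0.2705. V = [p*·3.5611 + (1−p*)·28.4453]/1 = 9.5117. B = V − Δ·S = 63.6078.
Each (Δ,B) replicates both successor values, so the strategy is self-financing and V0 is arbitrage-free.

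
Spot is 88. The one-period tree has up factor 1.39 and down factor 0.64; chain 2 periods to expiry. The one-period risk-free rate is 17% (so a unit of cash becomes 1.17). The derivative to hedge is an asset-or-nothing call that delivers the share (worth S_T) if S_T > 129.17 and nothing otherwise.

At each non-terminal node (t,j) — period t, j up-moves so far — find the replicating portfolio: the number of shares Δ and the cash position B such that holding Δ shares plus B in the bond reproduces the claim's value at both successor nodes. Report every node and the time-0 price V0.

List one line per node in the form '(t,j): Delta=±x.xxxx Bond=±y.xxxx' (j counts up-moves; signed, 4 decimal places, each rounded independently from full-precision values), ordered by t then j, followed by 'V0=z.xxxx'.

(0,0): Delta=1.5560 Bond=-74.8986
(1,0): Delta=0.0000 Bond=0.0000
(1,1): Delta=1.8533 Bond=-124.0067
V0=62.0254

No-arbitrage ⇒ martingale measure with p* = (R−d)/(u−d) = 0.7067.
At expiry t=2: V(2,0)=0.0000, V(2,1)=0.0000, V(2,2)=170.0248
  t=1,j=0: stock 56.3200 → up 78.2848 (V=0.0000), down 36.0448 (V=0.0000). Price 0.0000; hedge Δ=0.0000, bond B=0.0000.
  t=1,j=1: stock 122.3200 → up 170.0248 (V=170.0248), down 78.2848 (V=0.0000). Price 102.6930; hedge Δ=1.8533, bond B=-124.0067.
  t=0,j=0: stock 88.0000 → up 122.3200 (V=102.6930), down 56.3200 (V=0.0000). Price 62.0254; hedge Δ=1.5560, bond B=-74.8986.
Root portfolio cost Δ·88+B reproduces V0=62.0254.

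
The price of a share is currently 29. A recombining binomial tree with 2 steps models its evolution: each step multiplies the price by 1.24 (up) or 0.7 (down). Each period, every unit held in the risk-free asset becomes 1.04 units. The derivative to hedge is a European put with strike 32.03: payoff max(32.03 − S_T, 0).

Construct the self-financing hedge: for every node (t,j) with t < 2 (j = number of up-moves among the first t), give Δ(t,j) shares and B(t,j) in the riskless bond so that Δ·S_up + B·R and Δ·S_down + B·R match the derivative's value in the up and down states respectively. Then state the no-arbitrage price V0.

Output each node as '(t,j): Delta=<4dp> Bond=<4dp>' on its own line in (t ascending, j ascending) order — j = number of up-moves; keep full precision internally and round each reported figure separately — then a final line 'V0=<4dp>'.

(0,0): Delta=-0.5144 Bond=20.1353
(1,0): Delta=-1.0000 Bond=30.7981
(1,1): Delta=-0.3532 Bond=15.1423
V0=5.2172

The replicating-portfolio and risk-neutral prices coincide; use p* = (1.04−0.7)/(1.24−0.7) = 0.6296 for the latter.
Payoff layer (t=2): V(2,0)=17.8200, V(2,1)=6.8580, V(2,2)=0.0000
  t=1,j=0: stock 20.3000 → up 25.1720 (V=6.8580), down 14.2100 (V=17.8200). Price 10.4981; hedge Δ=-1.0000, bond B=30.7981.
  t=1,j=1: stock 35.9600 → up 44.5904 (V=0.0000), down 25.1720 (V=6.8580). Price 2.4423; hedge Δ=-0.3532, bond B=15.1423.
  t=0,j=0: stock 29.0000 → up 35.9600 (V=2.4423), down 20.3000 (V=10.4981). Price 5.2172; hedge Δ=-0.5144, bond B=20.1353.
Check: Δ(0,0)·S0 + B(0,0) = 5.2172 = V0.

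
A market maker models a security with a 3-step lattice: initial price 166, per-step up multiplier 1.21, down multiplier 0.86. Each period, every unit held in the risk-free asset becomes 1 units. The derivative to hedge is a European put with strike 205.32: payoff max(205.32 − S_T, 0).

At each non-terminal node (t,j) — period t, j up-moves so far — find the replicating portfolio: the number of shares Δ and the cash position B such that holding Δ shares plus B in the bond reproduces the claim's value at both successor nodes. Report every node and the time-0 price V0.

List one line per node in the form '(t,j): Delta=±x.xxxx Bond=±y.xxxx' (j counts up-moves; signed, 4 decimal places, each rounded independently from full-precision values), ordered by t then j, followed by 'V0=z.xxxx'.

The replicating-portfolio and risk-neutral prices coincide; use p* = (1−0.86)/(1.21−0.86) = 0.4000 for the latter.
Terminal payoffs: V(3,0)=99.7347, V(3,1)=56.7639, V(3,2)=0.0000, V(3,3)=0.0000
Node (2,0) S=122.7736: V=(p*·56.7639+(1−p*)·99.7347)/1=82.5464; Δ=(56.7639−99.7347)/(148.5561−105.5853)=-1.0000; B=V−Δ·S=205.3200
Node (2,1) S=172.7396: V=(p*·0.0000+(1−p*)·56.7639)/1=34.0584; Δ=(0.0000−56.7639)/(209.0149−148.5561)=-0.9389; B=V−Δ·S=196.2411
Node (2,2) S=243.0406: V=(p*·0.0000+(1−p*)·0.0000)/1=0.0000; Δ=(0.0000−0.0000)/(294.0791−209.0149)=0.0000; B=V−Δ·S=0.0000
Node (1,0) S=142.7600: V=(p*·34.0584+(1−p*)·82.5464)/1=63.1512; Δ=(34.0584−82.5464)/(172.7396−122.7736)=-0.9704; B=V−Δ·S=201.6884
Node (1,1) S=200.8600: V=(p*·0.0000+(1−p*)·34.0584)/1=20.4350; Δ=(0.0000−34.0584)/(243.0406−172.7396)=-0.4845; B=V−Δ·S=117.7446
Node (0,0) S=166.0000: V=(p*·20.4350+(1−p*)·63.1512)/1=46.0647; Δ=(20.4350−63.1512)/(200.8600−142.7600)=-0.7352; B=V−Δ·S=168.1109
Each (Δ,B) replicates both successor values, so the strategy is self-financing and V0 is arbitrage-free.

(0,0): Delta=-0.7352 Bond=168.1109
(1,0): Delta=-0.9704 Bond=201.6884
(1,1): Delta=-0.4845 Bond=117.7446
(2,0): Delta=-1.0000 Bond=205.3200
(2,1): Delta=-0.9389 Bond=196.2411
(2,2): Delta=0.0000 Bond=0.0000
V0=46.0647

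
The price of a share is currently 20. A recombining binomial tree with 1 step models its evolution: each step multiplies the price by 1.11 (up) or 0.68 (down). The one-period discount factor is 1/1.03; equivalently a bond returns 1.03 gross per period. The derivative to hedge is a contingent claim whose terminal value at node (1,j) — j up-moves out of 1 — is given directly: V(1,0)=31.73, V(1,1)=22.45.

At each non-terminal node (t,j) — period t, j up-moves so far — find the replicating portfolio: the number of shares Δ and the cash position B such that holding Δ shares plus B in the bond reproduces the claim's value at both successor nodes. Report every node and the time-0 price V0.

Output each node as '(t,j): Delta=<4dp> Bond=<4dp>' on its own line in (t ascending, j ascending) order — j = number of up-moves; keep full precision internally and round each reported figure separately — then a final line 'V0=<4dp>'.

(0,0): Delta=-1.0791 Bond=45.0537
V0=23.4723

Under the risk-neutral measure, an up-move has probability p* = (R−d)/(u−d) = 0.8140 and values discount at R = 1.03.
Terminal values V(1,·): V(1,0)=31.7300, V(1,1)=22.4500
  t=0,j=0: stock 20.0000 → up 22.2000 (V=22.4500), down 13.6000 (V=31.7300). Price 23.4723; hedge Δ=-1.0791, bond B=45.0537.
Check: Δ(0,0)·S0 + B(0,0) = 23.4723 = V0.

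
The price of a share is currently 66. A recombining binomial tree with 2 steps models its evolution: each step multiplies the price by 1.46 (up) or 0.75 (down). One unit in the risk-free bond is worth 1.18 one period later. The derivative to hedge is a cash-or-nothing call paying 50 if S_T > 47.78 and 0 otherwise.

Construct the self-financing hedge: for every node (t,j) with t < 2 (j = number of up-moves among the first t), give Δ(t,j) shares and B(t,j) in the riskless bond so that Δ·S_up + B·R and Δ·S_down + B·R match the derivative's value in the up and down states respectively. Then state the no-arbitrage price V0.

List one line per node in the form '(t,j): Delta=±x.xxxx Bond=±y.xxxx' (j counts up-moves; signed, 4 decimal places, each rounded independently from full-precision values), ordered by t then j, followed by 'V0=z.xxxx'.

(0,0): Delta=0.3566 Bond=6.7886
(1,0): Delta=1.4227 Bond=-44.7601
(1,1): Delta=0.0000 Bond=42.3729
V0=30.3245

Risk-neutral probability p* = (R−d)/(u−d) = (1.18−0.75)/(1.46−0.75) = 0.6056.
Terminal payoffs: V(2,0)=0.0000, V(2,1)=50.0000, V(2,2)=50.0000
(1,0): S=49.5000. Δ = (V_up−V_dn)/(S_up−S_dn) = (50.0000−0.0000)/(72.2700−37.1250) = 1.4227. V = [p*·50.0000 + (1−p*)·0.0000]/1.18 = 25.6624. B = V − Δ·S = -44.7601.
(1,1): S=96.3600. Δ = (V_up−V_dn)/(S_up−S_dn) = (50.0000−50.0000)/(140.6856−72.2700) = 0.0000. V = [p*·50.0000 + (1−p*)·50.0000]/1.18 = 42.3729. B = V − Δ·S = 42.3729.
(0,0): S=66.0000. Δ = (V_up−V_dn)/(S_up−S_dn) = (42.3729−25.6624)/(96.3600−49.5000) = 0.3566. V = [p*·42.3729 + (1−p*)·25.6624]/1.18 = 30.3245. B = V − Δ·S = 6.7886.
Self-financing check: at every node Δ·S+B equals the discounted successor values.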